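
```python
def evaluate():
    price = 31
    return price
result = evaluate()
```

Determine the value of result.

Step 1: evaluate() defines price = 31 in its local scope.
Step 2: return price finds the local variable price = 31.
Step 3: result = 31

The answer is 31.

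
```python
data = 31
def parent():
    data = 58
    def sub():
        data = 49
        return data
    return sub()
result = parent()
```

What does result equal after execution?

Step 1: Three scopes define data: global (31), parent (58), sub (49).
Step 2: sub() has its own local data = 49, which shadows both enclosing and global.
Step 3: result = 49 (local wins in LEGB)

The answer is 49.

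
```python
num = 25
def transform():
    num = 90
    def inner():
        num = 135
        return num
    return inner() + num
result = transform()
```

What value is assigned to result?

Step 1: transform() has local num = 90. inner() has local num = 135.
Step 2: inner() returns its local num = 135.
Step 3: transform() returns 135 + its own num (90) = 225

The answer is 225.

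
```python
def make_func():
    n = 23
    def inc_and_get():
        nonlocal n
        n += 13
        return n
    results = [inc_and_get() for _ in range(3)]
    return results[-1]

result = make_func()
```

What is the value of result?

Step 1: n = 23.
Step 2: Three calls to inc_and_get(), each adding 13.
Step 3: Last value = 23 + 13 * 3 = 62

The answer is 62.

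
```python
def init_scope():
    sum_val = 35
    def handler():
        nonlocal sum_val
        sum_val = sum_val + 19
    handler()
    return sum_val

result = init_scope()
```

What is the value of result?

Step 1: init_scope() sets sum_val = 35.
Step 2: handler() uses nonlocal to modify sum_val in init_scope's scope: sum_val = 35 + 19 = 54.
Step 3: init_scope() returns the modified sum_val = 54

The answer is 54.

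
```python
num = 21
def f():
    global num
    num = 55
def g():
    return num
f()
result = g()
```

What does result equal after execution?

Step 1: num = 21.
Step 2: f() sets global num = 55.
Step 3: g() reads global num = 55. result = 55

The answer is 55.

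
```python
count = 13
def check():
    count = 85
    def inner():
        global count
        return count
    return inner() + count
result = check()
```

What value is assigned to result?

Step 1: Global count = 13. check() shadows with local count = 85.
Step 2: inner() uses global keyword, so inner() returns global count = 13.
Step 3: check() returns 13 + 85 = 98

The answer is 98.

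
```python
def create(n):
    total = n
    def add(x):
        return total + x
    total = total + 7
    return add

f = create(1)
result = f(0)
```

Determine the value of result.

Step 1: create(1) sets total = 1, then total = 1 + 7 = 8.
Step 2: Closures capture by reference, so add sees total = 8.
Step 3: f(0) returns 8 + 0 = 8

The answer is 8.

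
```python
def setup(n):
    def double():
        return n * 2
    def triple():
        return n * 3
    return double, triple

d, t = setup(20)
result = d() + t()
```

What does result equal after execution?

Step 1: Both closures capture the same n = 20.
Step 2: d() = 20 * 2 = 40, t() = 20 * 3 = 60.
Step 3: result = 40 + 60 = 100

The answer is 100.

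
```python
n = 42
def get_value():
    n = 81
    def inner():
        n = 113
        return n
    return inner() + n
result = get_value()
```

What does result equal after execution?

Step 1: get_value() has local n = 81. inner() has local n = 113.
Step 2: inner() returns its local n = 113.
Step 3: get_value() returns 113 + its own n (81) = 194

The answer is 194.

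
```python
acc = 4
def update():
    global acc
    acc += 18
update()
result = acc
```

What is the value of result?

Step 1: acc = 4 globally.
Step 2: update() modifies global acc: acc += 18 = 22.
Step 3: result = 22

The answer is 22.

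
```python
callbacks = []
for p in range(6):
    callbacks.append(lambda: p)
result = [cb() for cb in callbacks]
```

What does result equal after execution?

Step 1: All 6 lambdas share the same variable p.
Step 2: After the loop, p = 5.
Step 3: Each call returns 5. result = [5, 5, 5, 5, 5, 5]

The answer is [5, 5, 5, 5, 5, 5].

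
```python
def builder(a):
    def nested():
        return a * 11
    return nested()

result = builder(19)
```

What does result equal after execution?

Step 1: builder(19) binds parameter a = 19.
Step 2: nested() accesses a = 19 from enclosing scope.
Step 3: result = 19 * 11 = 209

The answer is 209.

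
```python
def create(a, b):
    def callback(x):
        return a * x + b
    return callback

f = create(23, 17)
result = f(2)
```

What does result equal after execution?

Step 1: create(23, 17) captures a = 23, b = 17.
Step 2: f(2) computes 23 * 2 + 17 = 63.
Step 3: result = 63

The answer is 63.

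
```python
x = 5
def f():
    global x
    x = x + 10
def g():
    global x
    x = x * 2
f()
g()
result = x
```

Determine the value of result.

Step 1: x = 5.
Step 2: f() adds 10: x = 5 + 10 = 15.
Step 3: g() doubles: x = 15 * 2 = 30.
Step 4: result = 30

The answer is 30.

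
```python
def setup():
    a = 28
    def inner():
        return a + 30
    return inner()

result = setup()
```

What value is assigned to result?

Step 1: setup() defines a = 28.
Step 2: inner() reads a = 28 from enclosing scope, returns 28 + 30 = 58.
Step 3: result = 58

The answer is 58.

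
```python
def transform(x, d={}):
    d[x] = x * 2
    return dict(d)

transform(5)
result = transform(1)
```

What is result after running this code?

Step 1: Mutable default dict is shared across calls.
Step 2: First call adds 5: 10. Second call adds 1: 2.
Step 3: result = {5: 10, 1: 2}

The answer is {5: 10, 1: 2}.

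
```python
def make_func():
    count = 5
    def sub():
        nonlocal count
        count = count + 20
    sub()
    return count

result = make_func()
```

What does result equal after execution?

Step 1: make_func() sets count = 5.
Step 2: sub() uses nonlocal to modify count in make_func's scope: count = 5 + 20 = 25.
Step 3: make_func() returns the modified count = 25

The answer is 25.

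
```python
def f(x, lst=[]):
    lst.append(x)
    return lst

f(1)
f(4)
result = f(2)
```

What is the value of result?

Step 1: Mutable default argument gotcha! The list [] is created once.
Step 2: Each call appends to the SAME list: [1], [1, 4], [1, 4, 2].
Step 3: result = [1, 4, 2]

The answer is [1, 4, 2].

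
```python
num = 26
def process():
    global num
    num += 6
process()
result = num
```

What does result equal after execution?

Step 1: num = 26 globally.
Step 2: process() modifies global num: num += 6 = 32.
Step 3: result = 32

The answer is 32.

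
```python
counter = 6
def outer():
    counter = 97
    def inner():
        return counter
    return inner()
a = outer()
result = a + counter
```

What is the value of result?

Step 1: outer() has local counter = 97. inner() reads from enclosing.
Step 2: outer() returns 97. Global counter = 6 unchanged.
Step 3: result = 97 + 6 = 103

The answer is 103.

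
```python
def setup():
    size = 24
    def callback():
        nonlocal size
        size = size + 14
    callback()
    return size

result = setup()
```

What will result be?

Step 1: setup() sets size = 24.
Step 2: callback() uses nonlocal to modify size in setup's scope: size = 24 + 14 = 38.
Step 3: setup() returns the modified size = 38

The answer is 38.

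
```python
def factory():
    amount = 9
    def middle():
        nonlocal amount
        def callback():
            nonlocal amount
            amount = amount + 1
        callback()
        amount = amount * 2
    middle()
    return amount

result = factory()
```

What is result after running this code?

Step 1: amount = 9.
Step 2: callback() adds 1: amount = 9 + 1 = 10.
Step 3: middle() doubles: amount = 10 * 2 = 20.
Step 4: result = 20

The answer is 20.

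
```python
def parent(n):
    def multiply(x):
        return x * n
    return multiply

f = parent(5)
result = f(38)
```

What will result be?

Step 1: parent(5) returns multiply closure with n = 5.
Step 2: f(38) computes 38 * 5 = 190.
Step 3: result = 190

The answer is 190.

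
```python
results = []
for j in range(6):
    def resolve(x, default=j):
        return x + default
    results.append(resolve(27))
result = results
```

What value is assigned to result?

Step 1: Default argument default=j is evaluated at function definition time.
Step 2: Each iteration creates resolve with default = current j value.
Step 3: resolve(27) returns 27 + default. results = [27, 28, 29, 30, 31, 32]

The answer is [27, 28, 29, 30, 31, 32].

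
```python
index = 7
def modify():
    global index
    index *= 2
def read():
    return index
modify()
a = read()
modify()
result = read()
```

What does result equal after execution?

Step 1: index = 7.
Step 2: First modify(): index = 7 * 2 = 14.
Step 3: Second modify(): index = 14 * 2 = 28.
Step 4: read() returns 28

The answer is 28.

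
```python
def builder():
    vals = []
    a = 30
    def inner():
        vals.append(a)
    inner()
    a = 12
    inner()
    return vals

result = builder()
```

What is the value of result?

Step 1: a = 30. inner() appends current a to vals.
Step 2: First inner(): appends 30. Then a = 12.
Step 3: Second inner(): appends 12 (closure sees updated a). result = [30, 12]

The answer is [30, 12].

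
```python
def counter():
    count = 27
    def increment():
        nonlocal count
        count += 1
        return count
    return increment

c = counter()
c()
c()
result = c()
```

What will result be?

Step 1: counter() creates closure with count = 27.
Step 2: Each c() call increments count via nonlocal. After 3 calls: 27 + 3 = 30.
Step 3: result = 30

The answer is 30.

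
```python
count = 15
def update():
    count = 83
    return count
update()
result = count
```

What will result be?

Step 1: Global count = 15.
Step 2: update() creates local count = 83 (shadow, not modification).
Step 3: After update() returns, global count is unchanged. result = 15

The answer is 15.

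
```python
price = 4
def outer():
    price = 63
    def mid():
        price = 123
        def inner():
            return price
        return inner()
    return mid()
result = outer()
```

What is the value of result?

Step 1: Three levels of shadowing: global 4, outer 63, mid 123.
Step 2: inner() finds price = 123 in enclosing mid() scope.
Step 3: result = 123

The answer is 123.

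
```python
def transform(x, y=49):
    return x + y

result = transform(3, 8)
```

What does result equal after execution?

Step 1: transform(3, 8) overrides default y with 8.
Step 2: Returns 3 + 8 = 11.
Step 3: result = 11

The answer is 11.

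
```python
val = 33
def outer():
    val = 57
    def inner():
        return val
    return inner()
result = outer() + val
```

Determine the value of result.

Step 1: Global val = 33. outer() shadows with val = 57.
Step 2: inner() returns enclosing val = 57. outer() = 57.
Step 3: result = 57 + global val (33) = 90

The answer is 90.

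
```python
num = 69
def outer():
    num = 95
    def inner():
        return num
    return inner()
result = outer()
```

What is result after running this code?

Step 1: num = 69 globally, but outer() defines num = 95 locally.
Step 2: inner() looks up num. Not in local scope, so checks enclosing scope (outer) and finds num = 95.
Step 3: result = 95

The answer is 95.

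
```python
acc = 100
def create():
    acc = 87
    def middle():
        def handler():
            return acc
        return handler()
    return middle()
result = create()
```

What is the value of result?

Step 1: create() defines acc = 87. middle() and handler() have no local acc.
Step 2: handler() checks local (none), enclosing middle() (none), enclosing create() and finds acc = 87.
Step 3: result = 87

The answer is 87.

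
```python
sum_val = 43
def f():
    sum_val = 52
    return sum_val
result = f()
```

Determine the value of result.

Step 1: Global sum_val = 43.
Step 2: f() creates local sum_val = 52, shadowing the global.
Step 3: Returns local sum_val = 52. result = 52

The answer is 52.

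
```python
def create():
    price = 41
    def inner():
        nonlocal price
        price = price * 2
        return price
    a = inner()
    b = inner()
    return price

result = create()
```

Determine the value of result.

Step 1: price starts at 41.
Step 2: First inner(): price = 41 * 2 = 82.
Step 3: Second inner(): price = 82 * 2 = 164.
Step 4: result = 164

The answer is 164.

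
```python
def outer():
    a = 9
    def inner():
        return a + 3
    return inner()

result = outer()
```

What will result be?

Step 1: outer() defines a = 9.
Step 2: inner() reads a = 9 from enclosing scope, returns 9 + 3 = 12.
Step 3: result = 12

The answer is 12.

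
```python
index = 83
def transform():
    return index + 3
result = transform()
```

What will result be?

Step 1: index = 83 is defined globally.
Step 2: transform() looks up index from global scope = 83, then computes 83 + 3 = 86.
Step 3: result = 86

The answer is 86.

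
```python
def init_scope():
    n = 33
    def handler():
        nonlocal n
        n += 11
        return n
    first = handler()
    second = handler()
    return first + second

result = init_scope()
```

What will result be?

Step 1: n starts at 33.
Step 2: First call: n = 33 + 11 = 44, returns 44.
Step 3: Second call: n = 44 + 11 = 55, returns 55.
Step 4: result = 44 + 55 = 99

The answer is 99.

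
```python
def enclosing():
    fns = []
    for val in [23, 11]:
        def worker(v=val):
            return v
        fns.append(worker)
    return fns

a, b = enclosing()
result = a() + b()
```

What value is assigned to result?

Step 1: Default argument v=val captures val at each iteration.
Step 2: a() returns 23 (captured at first iteration), b() returns 11 (captured at second).
Step 3: result = 23 + 11 = 34

The answer is 34.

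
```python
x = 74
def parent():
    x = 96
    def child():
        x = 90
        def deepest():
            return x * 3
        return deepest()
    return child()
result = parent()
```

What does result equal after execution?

Step 1: deepest() looks up x through LEGB: not local, finds x = 90 in enclosing child().
Step 2: Returns 90 * 3 = 270.
Step 3: result = 270

The answer is 270.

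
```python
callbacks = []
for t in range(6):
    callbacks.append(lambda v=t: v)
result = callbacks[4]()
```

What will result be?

Step 1: Default argument v=t captures t's value at each iteration.
Step 2: callbacks[4] captured v = 4 when t was 4.
Step 3: result = 4

The answer is 4.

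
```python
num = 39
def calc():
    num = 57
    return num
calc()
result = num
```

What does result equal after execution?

Step 1: Global num = 39.
Step 2: calc() creates local num = 57 (shadow, not modification).
Step 3: After calc() returns, global num is unchanged. result = 39

The answer is 39.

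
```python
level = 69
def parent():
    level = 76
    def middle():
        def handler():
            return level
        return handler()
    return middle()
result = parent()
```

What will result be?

Step 1: parent() defines level = 76. middle() and handler() have no local level.
Step 2: handler() checks local (none), enclosing middle() (none), enclosing parent() and finds level = 76.
Step 3: result = 76

The answer is 76.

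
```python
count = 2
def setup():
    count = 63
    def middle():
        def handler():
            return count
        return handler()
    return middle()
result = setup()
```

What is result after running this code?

Step 1: setup() defines count = 63. middle() and handler() have no local count.
Step 2: handler() checks local (none), enclosing middle() (none), enclosing setup() and finds count = 63.
Step 3: result = 63

The answer is 63.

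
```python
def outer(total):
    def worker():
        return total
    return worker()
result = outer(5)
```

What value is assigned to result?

Step 1: outer(5) binds parameter total = 5.
Step 2: worker() looks up total in enclosing scope and finds the parameter total = 5.
Step 3: result = 5

The answer is 5.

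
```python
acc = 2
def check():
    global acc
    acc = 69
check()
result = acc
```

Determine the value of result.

Step 1: acc = 2 globally.
Step 2: check() declares global acc and sets it to 69.
Step 3: After check(), global acc = 69. result = 69

The answer is 69.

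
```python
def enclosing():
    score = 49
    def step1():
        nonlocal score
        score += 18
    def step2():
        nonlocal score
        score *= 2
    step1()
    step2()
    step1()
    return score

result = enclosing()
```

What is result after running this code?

Step 1: score = 49.
Step 2: step1(): score = 49 + 18 = 67.
Step 3: step2(): score = 67 * 2 = 134.
Step 4: step1(): score = 134 + 18 = 152. result = 152

The answer is 152.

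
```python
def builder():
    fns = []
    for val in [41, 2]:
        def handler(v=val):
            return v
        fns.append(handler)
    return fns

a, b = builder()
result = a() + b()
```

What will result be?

Step 1: Default argument v=val captures val at each iteration.
Step 2: a() returns 41 (captured at first iteration), b() returns 2 (captured at second).
Step 3: result = 41 + 2 = 43

The answer is 43.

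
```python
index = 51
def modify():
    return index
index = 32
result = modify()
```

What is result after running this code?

Step 1: index is first set to 51, then reassigned to 32.
Step 2: modify() is called after the reassignment, so it looks up the current global index = 32.
Step 3: result = 32

The answer is 32.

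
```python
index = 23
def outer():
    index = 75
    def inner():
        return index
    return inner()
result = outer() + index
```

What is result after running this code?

Step 1: Global index = 23. outer() shadows with index = 75.
Step 2: inner() returns enclosing index = 75. outer() = 75.
Step 3: result = 75 + global index (23) = 98

The answer is 98.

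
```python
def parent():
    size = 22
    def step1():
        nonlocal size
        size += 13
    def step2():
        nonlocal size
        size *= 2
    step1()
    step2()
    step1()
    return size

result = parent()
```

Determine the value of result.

Step 1: size = 22.
Step 2: step1(): size = 22 + 13 = 35.
Step 3: step2(): size = 35 * 2 = 70.
Step 4: step1(): size = 70 + 13 = 83. result = 83

The answer is 83.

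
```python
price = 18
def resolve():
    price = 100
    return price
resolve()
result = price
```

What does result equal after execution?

Step 1: Global price = 18.
Step 2: resolve() creates local price = 100 (shadow, not modification).
Step 3: After resolve() returns, global price is unchanged. result = 18

The answer is 18.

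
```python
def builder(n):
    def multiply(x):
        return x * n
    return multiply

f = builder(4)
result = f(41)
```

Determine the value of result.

Step 1: builder(4) returns multiply closure with n = 4.
Step 2: f(41) computes 41 * 4 = 164.
Step 3: result = 164

The answer is 164.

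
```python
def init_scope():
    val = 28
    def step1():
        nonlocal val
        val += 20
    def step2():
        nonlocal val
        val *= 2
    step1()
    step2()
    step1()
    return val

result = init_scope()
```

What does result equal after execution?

Step 1: val = 28.
Step 2: step1(): val = 28 + 20 = 48.
Step 3: step2(): val = 48 * 2 = 96.
Step 4: step1(): val = 96 + 20 = 116. result = 116

The answer is 116.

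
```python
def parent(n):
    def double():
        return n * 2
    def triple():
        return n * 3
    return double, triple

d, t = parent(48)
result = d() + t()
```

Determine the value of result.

Step 1: Both closures capture the same n = 48.
Step 2: d() = 48 * 2 = 96, t() = 48 * 3 = 144.
Step 3: result = 96 + 144 = 240

The answer is 240.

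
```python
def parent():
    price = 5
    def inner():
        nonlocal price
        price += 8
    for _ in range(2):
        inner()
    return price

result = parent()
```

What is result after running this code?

Step 1: price = 5.
Step 2: inner() is called 2 times in a loop, each adding 8 via nonlocal.
Step 3: price = 5 + 8 * 2 = 21

The answer is 21.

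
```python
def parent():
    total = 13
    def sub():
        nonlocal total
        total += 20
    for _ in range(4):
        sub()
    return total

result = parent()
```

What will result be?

Step 1: total = 13.
Step 2: sub() is called 4 times in a loop, each adding 20 via nonlocal.
Step 3: total = 13 + 20 * 4 = 93

The answer is 93.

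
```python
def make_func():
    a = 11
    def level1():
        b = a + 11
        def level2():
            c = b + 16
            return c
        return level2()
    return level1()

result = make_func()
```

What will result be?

Step 1: a = 11. b = a + 11 = 22.
Step 2: c = b + 16 = 22 + 16 = 38.
Step 3: result = 38

The answer is 38.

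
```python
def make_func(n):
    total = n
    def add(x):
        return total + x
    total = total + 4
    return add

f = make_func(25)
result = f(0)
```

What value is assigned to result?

Step 1: make_func(25) sets total = 25, then total = 25 + 4 = 29.
Step 2: Closures capture by reference, so add sees total = 29.
Step 3: f(0) returns 29 + 0 = 29

The answer is 29.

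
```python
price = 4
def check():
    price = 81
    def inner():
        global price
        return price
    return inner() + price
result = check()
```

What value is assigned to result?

Step 1: Global price = 4. check() shadows with local price = 81.
Step 2: inner() uses global keyword, so inner() returns global price = 4.
Step 3: check() returns 4 + 81 = 85

The answer is 85.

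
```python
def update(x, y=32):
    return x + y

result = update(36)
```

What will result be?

Step 1: update(36) uses default y = 32.
Step 2: Returns 36 + 32 = 68.
Step 3: result = 68

The answer is 68.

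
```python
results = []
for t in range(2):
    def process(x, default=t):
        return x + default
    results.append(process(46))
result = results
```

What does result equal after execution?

Step 1: Default argument default=t is evaluated at function definition time.
Step 2: Each iteration creates process with default = current t value.
Step 3: process(46) returns 46 + default. results = [46, 47]

The answer is [46, 47].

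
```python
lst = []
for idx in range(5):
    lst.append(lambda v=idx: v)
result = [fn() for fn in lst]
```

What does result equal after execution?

Step 1: Default arg v=idx captures idx at each iteration.
Step 2: Each lambda has its own default: 0, 1, ..., 4.
Step 3: result = [0, 1, 2, 3, 4]

The answer is [0, 1, 2, 3, 4].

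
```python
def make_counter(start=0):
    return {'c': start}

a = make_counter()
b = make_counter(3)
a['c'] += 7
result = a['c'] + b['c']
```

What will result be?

Step 1: make_counter() returns a new dict each call (immutable default 0).
Step 2: a = {'c': 0}, b = {'c': 3}.
Step 3: a['c'] += 7 = 7. result = 7 + 3 = 10

The answer is 10.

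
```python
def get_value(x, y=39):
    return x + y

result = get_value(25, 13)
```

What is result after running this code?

Step 1: get_value(25, 13) overrides default y with 13.
Step 2: Returns 25 + 13 = 38.
Step 3: result = 38

The answer is 38.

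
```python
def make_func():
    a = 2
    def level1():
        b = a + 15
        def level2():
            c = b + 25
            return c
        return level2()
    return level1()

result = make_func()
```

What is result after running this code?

Step 1: a = 2. b = a + 15 = 17.
Step 2: c = b + 25 = 17 + 25 = 42.
Step 3: result = 42

The answer is 42.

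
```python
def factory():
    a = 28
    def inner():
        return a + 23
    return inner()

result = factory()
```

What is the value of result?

Step 1: factory() defines a = 28.
Step 2: inner() reads a = 28 from enclosing scope, returns 28 + 23 = 51.
Step 3: result = 51

The answer is 51.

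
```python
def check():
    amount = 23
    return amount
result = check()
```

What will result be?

Step 1: check() defines amount = 23 in its local scope.
Step 2: return amount finds the local variable amount = 23.
Step 3: result = 23

The answer is 23.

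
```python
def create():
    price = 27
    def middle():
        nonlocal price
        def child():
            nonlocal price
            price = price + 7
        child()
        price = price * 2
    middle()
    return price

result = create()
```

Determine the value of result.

Step 1: price = 27.
Step 2: child() adds 7: price = 27 + 7 = 34.
Step 3: middle() doubles: price = 34 * 2 = 68.
Step 4: result = 68

The answer is 68.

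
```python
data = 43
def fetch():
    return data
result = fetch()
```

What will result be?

Step 1: data = 43 is defined in the global scope.
Step 2: fetch() looks up data. No local data exists, so Python checks the global scope via LEGB rule and finds data = 43.
Step 3: result = 43

The answer is 43.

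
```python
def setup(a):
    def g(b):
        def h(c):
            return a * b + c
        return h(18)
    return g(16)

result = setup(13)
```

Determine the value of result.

Step 1: a = 13, b = 16, c = 18.
Step 2: h() computes a * b + c = 13 * 16 + 18 = 226.
Step 3: result = 226

The answer is 226.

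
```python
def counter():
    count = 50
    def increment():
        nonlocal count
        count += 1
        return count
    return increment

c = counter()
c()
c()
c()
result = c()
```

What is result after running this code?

Step 1: counter() creates closure with count = 50.
Step 2: Each c() call increments count via nonlocal. After 4 calls: 50 + 4 = 54.
Step 3: result = 54

The answer is 54.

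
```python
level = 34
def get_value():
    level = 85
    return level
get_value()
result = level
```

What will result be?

Step 1: Global level = 34.
Step 2: get_value() creates local level = 85 (shadow, not modification).
Step 3: After get_value() returns, global level is unchanged. result = 34

The answer is 34.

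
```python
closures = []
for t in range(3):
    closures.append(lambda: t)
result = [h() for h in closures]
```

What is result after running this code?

Step 1: All 3 lambdas share the same variable t.
Step 2: After the loop, t = 2.
Step 3: Each call returns 2. result = [2, 2, 2]

The answer is [2, 2, 2].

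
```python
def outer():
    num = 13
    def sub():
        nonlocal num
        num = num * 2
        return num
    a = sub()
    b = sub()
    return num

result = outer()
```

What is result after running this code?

Step 1: num starts at 13.
Step 2: First sub(): num = 13 * 2 = 26.
Step 3: Second sub(): num = 26 * 2 = 52.
Step 4: result = 52

The answer is 52.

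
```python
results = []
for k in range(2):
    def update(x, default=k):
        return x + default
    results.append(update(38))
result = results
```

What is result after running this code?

Step 1: Default argument default=k is evaluated at function definition time.
Step 2: Each iteration creates update with default = current k value.
Step 3: update(38) returns 38 + default. results = [38, 39]

The answer is [38, 39].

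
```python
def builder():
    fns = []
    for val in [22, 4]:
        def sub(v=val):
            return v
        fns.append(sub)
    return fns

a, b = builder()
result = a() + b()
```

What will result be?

Step 1: Default argument v=val captures val at each iteration.
Step 2: a() returns 22 (captured at first iteration), b() returns 4 (captured at second).
Step 3: result = 22 + 4 = 26

The answer is 26.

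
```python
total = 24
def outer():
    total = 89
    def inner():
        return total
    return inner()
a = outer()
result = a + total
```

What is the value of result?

Step 1: outer() has local total = 89. inner() reads from enclosing.
Step 2: outer() returns 89. Global total = 24 unchanged.
Step 3: result = 89 + 24 = 113

The answer is 113.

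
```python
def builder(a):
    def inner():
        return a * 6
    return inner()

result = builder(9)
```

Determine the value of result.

Step 1: builder(9) binds parameter a = 9.
Step 2: inner() accesses a = 9 from enclosing scope.
Step 3: result = 9 * 6 = 54

The answer is 54.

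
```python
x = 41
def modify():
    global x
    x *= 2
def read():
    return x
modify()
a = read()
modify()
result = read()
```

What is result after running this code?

Step 1: x = 41.
Step 2: First modify(): x = 41 * 2 = 82.
Step 3: Second modify(): x = 82 * 2 = 164.
Step 4: read() returns 164

The answer is 164.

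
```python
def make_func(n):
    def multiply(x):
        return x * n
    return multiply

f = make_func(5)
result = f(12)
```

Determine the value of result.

Step 1: make_func(5) returns multiply closure with n = 5.
Step 2: f(12) computes 12 * 5 = 60.
Step 3: result = 60

The answer is 60.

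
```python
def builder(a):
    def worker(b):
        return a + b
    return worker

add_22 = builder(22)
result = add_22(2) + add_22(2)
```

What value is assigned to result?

Step 1: add_22 captures a = 22.
Step 2: add_22(2) = 22 + 2 = 24, called twice.
Step 3: result = 24 + 24 = 48

The answer is 48.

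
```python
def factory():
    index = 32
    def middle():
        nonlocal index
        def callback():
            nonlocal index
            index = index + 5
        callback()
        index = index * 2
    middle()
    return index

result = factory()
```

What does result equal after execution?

Step 1: index = 32.
Step 2: callback() adds 5: index = 32 + 5 = 37.
Step 3: middle() doubles: index = 37 * 2 = 74.
Step 4: result = 74

The answer is 74.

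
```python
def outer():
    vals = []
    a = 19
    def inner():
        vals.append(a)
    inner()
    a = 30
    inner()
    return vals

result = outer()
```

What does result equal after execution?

Step 1: a = 19. inner() appends current a to vals.
Step 2: First inner(): appends 19. Then a = 30.
Step 3: Second inner(): appends 30 (closure sees updated a). result = [19, 30]

The answer is [19, 30].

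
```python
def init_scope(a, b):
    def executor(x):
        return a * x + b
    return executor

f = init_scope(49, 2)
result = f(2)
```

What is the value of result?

Step 1: init_scope(49, 2) captures a = 49, b = 2.
Step 2: f(2) computes 49 * 2 + 2 = 100.
Step 3: result = 100

The answer is 100.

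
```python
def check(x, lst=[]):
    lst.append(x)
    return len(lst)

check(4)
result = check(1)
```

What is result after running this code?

Step 1: Mutable default list persists between calls.
Step 2: First call: lst = [4], len = 1. Second call: lst = [4, 1], len = 2.
Step 3: result = 2

The answer is 2.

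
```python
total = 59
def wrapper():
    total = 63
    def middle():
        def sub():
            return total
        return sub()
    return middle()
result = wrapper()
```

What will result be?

Step 1: wrapper() defines total = 63. middle() and sub() have no local total.
Step 2: sub() checks local (none), enclosing middle() (none), enclosing wrapper() and finds total = 63.
Step 3: result = 63

The answer is 63.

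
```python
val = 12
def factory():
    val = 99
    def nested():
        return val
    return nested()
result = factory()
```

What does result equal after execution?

Step 1: val = 12 globally, but factory() defines val = 99 locally.
Step 2: nested() looks up val. Not in local scope, so checks enclosing scope (factory) and finds val = 99.
Step 3: result = 99

The answer is 99.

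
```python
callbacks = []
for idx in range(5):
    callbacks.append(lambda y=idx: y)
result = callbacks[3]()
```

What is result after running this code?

Step 1: Default argument y=idx captures idx's value at each iteration.
Step 2: callbacks[3] captured y = 3 when idx was 3.
Step 3: result = 3

The answer is 3.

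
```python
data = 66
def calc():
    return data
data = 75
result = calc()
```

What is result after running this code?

Step 1: data is first set to 66, then reassigned to 75.
Step 2: calc() is called after the reassignment, so it looks up the current global data = 75.
Step 3: result = 75

The answer is 75.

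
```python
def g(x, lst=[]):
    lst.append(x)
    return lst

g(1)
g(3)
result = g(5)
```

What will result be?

Step 1: Mutable default argument gotcha! The list [] is created once.
Step 2: Each call appends to the SAME list: [1], [1, 3], [1, 3, 5].
Step 3: result = [1, 3, 5]

The answer is [1, 3, 5].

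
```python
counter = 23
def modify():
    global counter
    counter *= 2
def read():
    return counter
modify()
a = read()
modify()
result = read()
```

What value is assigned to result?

Step 1: counter = 23.
Step 2: First modify(): counter = 23 * 2 = 46.
Step 3: Second modify(): counter = 46 * 2 = 92.
Step 4: read() returns 92

The answer is 92.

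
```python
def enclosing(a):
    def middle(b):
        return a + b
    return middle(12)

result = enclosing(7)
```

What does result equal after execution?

Step 1: enclosing(7) passes a = 7.
Step 2: middle(12) has b = 12, reads a = 7 from enclosing.
Step 3: result = 7 + 12 = 19

The answer is 19.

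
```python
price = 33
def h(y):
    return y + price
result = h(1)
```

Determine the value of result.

Step 1: price = 33 is defined globally.
Step 2: h(1) uses parameter y = 1 and looks up price from global scope = 33.
Step 3: result = 1 + 33 = 34

The answer is 34.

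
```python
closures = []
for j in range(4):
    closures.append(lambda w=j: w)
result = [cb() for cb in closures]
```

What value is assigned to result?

Step 1: Default arg w=j captures j at each iteration.
Step 2: Each lambda has its own default: 0, 1, ..., 3.
Step 3: result = [0, 1, 2, 3]

The answer is [0, 1, 2, 3].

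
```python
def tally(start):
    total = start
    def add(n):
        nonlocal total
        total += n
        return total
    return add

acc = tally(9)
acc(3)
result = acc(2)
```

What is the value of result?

Step 1: tally(9) creates closure with total = 9.
Step 2: First acc(3): total = 9 + 3 = 12.
Step 3: Second acc(2): total = 12 + 2 = 14. result = 14

The answer is 14.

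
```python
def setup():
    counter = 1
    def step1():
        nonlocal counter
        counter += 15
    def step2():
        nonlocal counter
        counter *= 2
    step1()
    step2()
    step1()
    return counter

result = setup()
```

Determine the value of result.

Step 1: counter = 1.
Step 2: step1(): counter = 1 + 15 = 16.
Step 3: step2(): counter = 16 * 2 = 32.
Step 4: step1(): counter = 32 + 15 = 47. result = 47

The answer is 47.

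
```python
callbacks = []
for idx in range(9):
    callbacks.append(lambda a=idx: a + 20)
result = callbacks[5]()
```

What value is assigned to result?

Step 1: Default argument a=idx captures idx's value at definition time.
Step 2: callbacks[5] was defined when idx = 5, so a defaults to 5.
Step 3: result = 5 + 20 = 25 (default arg fixes the late binding issue)

The answer is 25.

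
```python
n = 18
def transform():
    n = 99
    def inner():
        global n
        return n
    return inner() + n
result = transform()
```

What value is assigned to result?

Step 1: Global n = 18. transform() shadows with local n = 99.
Step 2: inner() uses global keyword, so inner() returns global n = 18.
Step 3: transform() returns 18 + 99 = 117

The answer is 117.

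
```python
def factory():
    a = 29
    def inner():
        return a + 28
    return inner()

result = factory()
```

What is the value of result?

Step 1: factory() defines a = 29.
Step 2: inner() reads a = 29 from enclosing scope, returns 29 + 28 = 57.
Step 3: result = 57

The answer is 57.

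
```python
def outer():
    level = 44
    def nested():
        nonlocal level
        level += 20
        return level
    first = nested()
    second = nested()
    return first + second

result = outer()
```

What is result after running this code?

Step 1: level starts at 44.
Step 2: First call: level = 44 + 20 = 64, returns 64.
Step 3: Second call: level = 64 + 20 = 84, returns 84.
Step 4: result = 64 + 84 = 148

The answer is 148.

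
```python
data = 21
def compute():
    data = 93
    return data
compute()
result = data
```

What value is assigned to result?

Step 1: data = 21 globally.
Step 2: compute() creates a LOCAL data = 93 (no global keyword!).
Step 3: The global data is unchanged. result = 21

The answer is 21.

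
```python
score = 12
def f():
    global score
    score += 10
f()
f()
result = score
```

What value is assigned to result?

Step 1: score = 12.
Step 2: First f(): score = 12 + 10 = 22.
Step 3: Second f(): score = 22 + 10 = 32. result = 32

The answer is 32.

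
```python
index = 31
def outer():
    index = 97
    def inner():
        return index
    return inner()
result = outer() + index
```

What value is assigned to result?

Step 1: Global index = 31. outer() shadows with index = 97.
Step 2: inner() returns enclosing index = 97. outer() = 97.
Step 3: result = 97 + global index (31) = 128

The answer is 128.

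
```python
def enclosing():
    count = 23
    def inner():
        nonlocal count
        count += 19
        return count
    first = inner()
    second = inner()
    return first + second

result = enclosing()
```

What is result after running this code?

Step 1: count starts at 23.
Step 2: First call: count = 23 + 19 = 42, returns 42.
Step 3: Second call: count = 42 + 19 = 61, returns 61.
Step 4: result = 42 + 61 = 103

The answer is 103.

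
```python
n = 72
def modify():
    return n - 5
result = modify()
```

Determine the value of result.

Step 1: n = 72 is defined globally.
Step 2: modify() looks up n from global scope = 72, then computes 72 - 5 = 67.
Step 3: result = 67

The answer is 67.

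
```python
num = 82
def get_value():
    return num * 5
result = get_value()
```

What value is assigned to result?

Step 1: num = 82 is defined globally.
Step 2: get_value() looks up num from global scope = 82, then computes 82 * 5 = 410.
Step 3: result = 410

The answer is 410.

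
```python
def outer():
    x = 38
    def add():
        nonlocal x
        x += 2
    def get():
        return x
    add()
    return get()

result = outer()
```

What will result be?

Step 1: x = 38. add() modifies it via nonlocal, get() reads it.
Step 2: add() makes x = 38 + 2 = 40.
Step 3: get() returns 40. result = 40

The answer is 40.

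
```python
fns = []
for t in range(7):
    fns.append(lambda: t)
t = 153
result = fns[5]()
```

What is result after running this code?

Step 1: Lambdas capture the variable t by reference, not by value.
Step 2: After the loop, t is reassigned to 153.
Step 3: fns[5]() looks up the current t = 153. result = 153

The answer is 153.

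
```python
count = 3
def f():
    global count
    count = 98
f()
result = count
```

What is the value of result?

Step 1: count = 3 globally.
Step 2: f() declares global count and sets it to 98.
Step 3: After f(), global count = 98. result = 98

The answer is 98.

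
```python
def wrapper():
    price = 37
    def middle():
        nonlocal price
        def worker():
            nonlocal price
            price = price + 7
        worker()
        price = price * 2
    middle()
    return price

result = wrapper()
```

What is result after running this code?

Step 1: price = 37.
Step 2: worker() adds 7: price = 37 + 7 = 44.
Step 3: middle() doubles: price = 44 * 2 = 88.
Step 4: result = 88

The answer is 88.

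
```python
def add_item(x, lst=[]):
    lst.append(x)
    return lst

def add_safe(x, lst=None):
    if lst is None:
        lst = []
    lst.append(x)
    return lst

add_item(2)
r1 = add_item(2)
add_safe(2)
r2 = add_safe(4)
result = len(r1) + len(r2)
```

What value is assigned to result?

Step 1: add_item shares mutable default: after 2 calls, lst = [2, 2], len = 2.
Step 2: add_safe creates fresh list each time: r2 = [4], len = 1.
Step 3: result = 2 + 1 = 3

The answer is 3.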